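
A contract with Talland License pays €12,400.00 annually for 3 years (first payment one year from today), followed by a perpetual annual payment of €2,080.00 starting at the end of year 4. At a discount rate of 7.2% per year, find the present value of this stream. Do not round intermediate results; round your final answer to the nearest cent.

€55873.17

PV of 3-year annuity: €12,400.00 × [1 − (1+0.072)^−3] / 0.072 = 32422.97507
Perpetuity value at year 3: €2,080.00 / 0.072 = 28888.88889
PV of perpetuity: 28888.88889 / (1+0.072)^3 = 23450.19630
Total PV = 32422.97507 + 23450.19630 = 55873.17136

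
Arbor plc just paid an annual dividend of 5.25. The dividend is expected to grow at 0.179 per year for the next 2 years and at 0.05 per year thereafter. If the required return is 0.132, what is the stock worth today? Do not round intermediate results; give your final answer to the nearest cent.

84.09

D_1 = 6.18975
D_2 = 7.29772
Terminal value at year 2: TV = D_2×(1+g_2)/(r−g_2) = 7.66260/0.082 = 93.44635
P_0 = D_1/(1+r)^1 + D_2/(1+r)^2 + TV/(1+r)^2
    = 5.46798 + 5.69500 + 72.92384 = 84.08682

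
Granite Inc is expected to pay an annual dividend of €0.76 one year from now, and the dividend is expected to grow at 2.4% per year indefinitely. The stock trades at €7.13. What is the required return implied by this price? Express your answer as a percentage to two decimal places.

P = D₁/(r − g) ⇒ r = D₁/P + g = €0.7600/€7.13 + 0.024 = 0.106592 + 0.024 = 0.130592

13.06%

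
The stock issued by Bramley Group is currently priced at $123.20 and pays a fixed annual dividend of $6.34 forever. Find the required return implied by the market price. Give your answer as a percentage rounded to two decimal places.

5.15%

P = C/r ⇒ r = C/P = $6.34/$123.20 = 0.051461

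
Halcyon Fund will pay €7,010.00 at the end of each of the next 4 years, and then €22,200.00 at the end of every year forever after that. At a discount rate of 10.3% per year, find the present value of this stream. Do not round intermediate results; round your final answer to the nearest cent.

PV of 4-year annuity: €7,010.00 × [1 − (1+0.103)^−4] / 0.103 = 22077.21734
Perpetuity value at year 4: €22,200.00 / 0.103 = 215533.98058
PV of perpetuity: 215533.98058 / (1+0.103)^4 = 145617.54335
Total PV = 22077.21734 + 145617.54335 = 167694.76069

€167694.76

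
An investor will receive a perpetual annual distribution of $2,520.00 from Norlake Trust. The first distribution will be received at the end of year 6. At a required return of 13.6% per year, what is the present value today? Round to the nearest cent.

Value at end of year 5: C / r = $2,520.00 / 0.136 = $18,529.4118
Discount to today: PV = $18,529.4118 / (1 + 0.136)^5 = $18,529.4118 / 1.891872 = $9,794.22

$9794.22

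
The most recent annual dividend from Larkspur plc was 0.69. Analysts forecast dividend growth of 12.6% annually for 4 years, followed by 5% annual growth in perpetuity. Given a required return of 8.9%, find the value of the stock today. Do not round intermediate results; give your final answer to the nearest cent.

D_1 = 0.77694
D_2 = 0.87483
D_3 = 0.98506
D_4 = 1.10918
Terminal value at year 4: TV = D_4×(1+g_2)/(r−g_2) = 1.16464/0.039 = 29.86258
P_0 = D_1/(1+r)^1 + D_2/(1+r)^2 + D_3/(1+r)^3 + D_4/(1+r)^4 + TV/(1+r)^4
    = 0.71344 + 0.73768 + 0.76275 + 0.78866 + 21.23322 = 24.23576

24.24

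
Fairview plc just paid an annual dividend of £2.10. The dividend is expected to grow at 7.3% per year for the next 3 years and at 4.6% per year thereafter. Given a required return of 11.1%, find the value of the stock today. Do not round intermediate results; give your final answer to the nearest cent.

D_1 = 2.25330
D_2 = 2.41779
D_3 = 2.59429
Terminal value at year 3: TV = D_3×(1+g_2)/(r−g_2) = 2.71363/0.065 = 41.74811
P_0 = D_1/(1+r)^1 + D_2/(1+r)^2 + D_3/(1+r)^3 + TV/(1+r)^3
    = 2.02817 + 1.95880 + 1.89180 + 30.44350 = 36.32228

£36.32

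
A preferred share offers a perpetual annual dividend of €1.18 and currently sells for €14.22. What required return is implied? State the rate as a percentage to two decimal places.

P = C/r ⇒ r = C/P = €1.18/€14.22 = 0.082982

8.30%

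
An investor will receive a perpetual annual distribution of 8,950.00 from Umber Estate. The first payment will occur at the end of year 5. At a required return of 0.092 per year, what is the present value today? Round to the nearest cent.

Value at end of year 4: C / r = 8,950.00 / 0.092 = 97,282.6087
Discount to today: PV = 97,282.6087 / (1 + 0.092)^4 = 97,282.6087 / 1.421970 = 68,413.95

68413.95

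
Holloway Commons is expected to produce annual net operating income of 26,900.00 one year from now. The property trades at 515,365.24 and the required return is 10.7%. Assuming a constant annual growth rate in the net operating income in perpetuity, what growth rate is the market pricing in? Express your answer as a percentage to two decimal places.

P = D₁/(r−g) ⇒ g = r − D₁/P = 0.107 − 26,900.00/515,365.24 = 0.054804

5.48%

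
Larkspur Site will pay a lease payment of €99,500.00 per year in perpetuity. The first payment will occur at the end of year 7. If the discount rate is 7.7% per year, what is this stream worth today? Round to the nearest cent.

Value at end of year 6: C / r = €99,500.00 / 0.077 = €1,292,207.7922
Discount to today: PV = €1,292,207.7922 / (1 + 0.077)^6 = €1,292,207.7922 / 1.560609 = €828,014.87

€828014.87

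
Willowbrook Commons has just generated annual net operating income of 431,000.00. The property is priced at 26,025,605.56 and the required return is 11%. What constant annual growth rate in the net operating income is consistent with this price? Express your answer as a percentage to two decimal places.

P = D₀(1+g)/(r−g) ⇒ P(r−g) = D₀(1+g) ⇒ g(P+D₀) = P·r − D₀
g = (P·r − D₀)/(P + D₀) = (26,025,605.56×0.11 − 431,000.00) / (26,025,605.56 + 431,000.00) = 0.091917

9.19%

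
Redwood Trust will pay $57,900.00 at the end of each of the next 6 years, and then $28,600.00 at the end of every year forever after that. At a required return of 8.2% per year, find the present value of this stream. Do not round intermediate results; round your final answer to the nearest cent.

$483412.95

PV of 6-year annuity: $57,900.00 × [1 − (1+0.082)^−6] / 0.082 = 266048.45123
Perpetuity value at year 6: $28,600.00 / 0.082 = 348780.48780
PV of perpetuity: 348780.48780 / (1+0.082)^6 = 217364.49981
Total PV = 266048.45123 + 217364.49981 = 483412.95103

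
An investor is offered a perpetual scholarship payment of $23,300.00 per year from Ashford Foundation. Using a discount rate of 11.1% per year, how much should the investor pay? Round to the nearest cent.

$209909.91

Level perpetuity: PV = C / r = $23,300.00 / 0.111 = $209,909.91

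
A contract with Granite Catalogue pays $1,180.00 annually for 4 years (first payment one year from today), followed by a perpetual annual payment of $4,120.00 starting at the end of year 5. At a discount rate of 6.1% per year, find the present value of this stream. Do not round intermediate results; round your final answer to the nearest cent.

$57376.86

PV of 4-year annuity: $1,180.00 × [1 − (1+0.061)^−4] / 0.061 = 4079.47923
Perpetuity value at year 4: $4,120.00 / 0.061 = 67540.98361
PV of perpetuity: 67540.98361 / (1+0.061)^4 = 53297.37816
Total PV = 4079.47923 + 53297.37816 = 57376.85739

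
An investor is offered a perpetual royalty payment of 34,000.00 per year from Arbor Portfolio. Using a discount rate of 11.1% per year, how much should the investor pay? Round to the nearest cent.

306306.31

Level perpetuity: PV = C / r = 34,000.00 / 0.111 = 306,306.31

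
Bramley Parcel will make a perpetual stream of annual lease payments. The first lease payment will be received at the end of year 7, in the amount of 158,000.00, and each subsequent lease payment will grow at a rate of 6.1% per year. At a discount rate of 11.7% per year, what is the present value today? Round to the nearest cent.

1452613.32

Value at end of year 6: C₁ / (r − g) = 158,000.00 / (0.117 − 0.061) = 2,821,428.5714
Discount to today: PV = 2,821,428.5714 / (1 + 0.117)^6 = 2,821,428.5714 / 1.942312 = 1,452,613.32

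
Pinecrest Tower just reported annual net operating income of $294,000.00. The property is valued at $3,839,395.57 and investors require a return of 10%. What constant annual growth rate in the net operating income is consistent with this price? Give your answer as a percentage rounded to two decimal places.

P = D₀(1+g)/(r−g) ⇒ P(r−g) = D₀(1+g) ⇒ g(P+D₀) = P·r − D₀
g = (P·r − D₀)/(P + D₀) = ($3,839,395.57×0.1 − $294,000.00) / ($3,839,395.57 + $294,000.00) = 0.021759

2.18%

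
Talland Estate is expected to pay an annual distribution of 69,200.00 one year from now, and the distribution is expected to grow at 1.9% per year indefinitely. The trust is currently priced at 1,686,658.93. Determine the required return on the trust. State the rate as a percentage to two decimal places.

P = D₁/(r − g) ⇒ r = D₁/P + g = 69,200.0000/1,686,658.93 + 0.019 = 0.041028 + 0.019 = 0.060028

6.00%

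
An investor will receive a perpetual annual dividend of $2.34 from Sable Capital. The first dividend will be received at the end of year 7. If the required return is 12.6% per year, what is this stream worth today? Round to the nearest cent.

$9.11

Value at end of year 6: C / r = $2.34 / 0.126 = $18.5714
Discount to today: PV = $18.5714 / (1 + 0.126)^6 = $18.5714 / 2.038123 = $9.11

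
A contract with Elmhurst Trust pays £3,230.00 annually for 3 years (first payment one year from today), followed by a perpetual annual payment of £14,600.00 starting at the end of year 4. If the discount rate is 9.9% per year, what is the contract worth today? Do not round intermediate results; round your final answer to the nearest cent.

PV of 3-year annuity: £3,230.00 × [1 − (1+0.099)^−3] / 0.099 = 8046.69435
Perpetuity value at year 3: £14,600.00 / 0.099 = 147474.74747
PV of perpetuity: 147474.74747 / (1+0.099)^3 = 111102.69250
Total PV = 8046.69435 + 111102.69250 = 119149.38686

£119149.39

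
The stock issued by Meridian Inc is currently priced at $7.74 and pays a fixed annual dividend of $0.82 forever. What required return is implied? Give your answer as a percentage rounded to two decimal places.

P = C/r ⇒ r = C/P = $0.82/$7.74 = 0.105943

10.59%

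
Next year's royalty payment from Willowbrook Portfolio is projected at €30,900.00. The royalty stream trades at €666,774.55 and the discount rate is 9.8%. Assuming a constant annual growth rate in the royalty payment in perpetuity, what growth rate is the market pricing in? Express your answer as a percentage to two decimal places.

P = D₁/(r−g) ⇒ g = r − D₁/P = 0.098 − €30,900.00/€666,774.55 = 0.051657

5.17%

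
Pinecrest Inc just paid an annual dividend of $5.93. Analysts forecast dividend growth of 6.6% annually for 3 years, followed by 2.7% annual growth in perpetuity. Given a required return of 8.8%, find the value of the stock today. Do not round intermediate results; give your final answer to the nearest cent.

D_1 = 6.32138
D_2 = 6.73859
D_3 = 7.18334
Terminal value at year 3: TV = D_3×(1+g_2)/(r−g_2) = 7.37729/0.061 = 120.93915
P_0 = D_1/(1+r)^1 + D_2/(1+r)^2 + D_3/(1+r)^3 + TV/(1+r)^3
    = 5.81009 + 5.69261 + 5.57750 + 93.90316 = 110.98337

$110.98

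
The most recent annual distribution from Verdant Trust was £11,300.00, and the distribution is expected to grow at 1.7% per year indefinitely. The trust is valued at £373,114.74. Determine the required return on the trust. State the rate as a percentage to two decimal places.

4.78%

D₁ = £11,300.00 × 1.017 = £11,492.1000
P = D₁/(r − g) ⇒ r = D₁/P + g = £11,492.1000/£373,114.74 + 0.017 = 0.030800 + 0.017 = 0.047800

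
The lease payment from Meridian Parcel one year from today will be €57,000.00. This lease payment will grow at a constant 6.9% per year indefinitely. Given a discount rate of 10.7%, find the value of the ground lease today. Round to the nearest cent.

Growing perpetuity: P = D₁ / (r − g) = €57,000.0000 / (0.107 − 0.069) = €1,500,000.00

€1500000.00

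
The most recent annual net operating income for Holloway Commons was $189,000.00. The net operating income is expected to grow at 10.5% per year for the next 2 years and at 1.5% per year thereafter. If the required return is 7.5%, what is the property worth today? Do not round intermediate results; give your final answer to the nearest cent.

$3772161.63

D_1 = 208845.00000
D_2 = 230773.72500
Terminal value at year 2: TV = D_2×(1+g_2)/(r−g_2) = 234235.33088/0.06 = 3903922.18125
P_0 = D_1/(1+r)^1 + D_2/(1+r)^2 + TV/(1+r)^2
    = 194274.41860 + 199696.03029 + 3378191.17902 = 3772161.62791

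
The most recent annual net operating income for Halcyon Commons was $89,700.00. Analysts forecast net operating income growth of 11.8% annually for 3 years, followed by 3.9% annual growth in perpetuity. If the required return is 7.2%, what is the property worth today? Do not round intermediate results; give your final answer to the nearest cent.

$3496438.70

D_1 = 100284.60000
D_2 = 112118.18280
D_3 = 125348.12837
Terminal value at year 3: TV = D_3×(1+g_2)/(r−g_2) = 130236.70538/0.033 = 3946566.82960
P_0 = D_1/(1+r)^1 + D_2/(1+r)^2 + D_3/(1+r)^3 + TV/(1+r)^3
    = 93549.06716 + 97563.29952 + 101749.78439 + 3203576.54493 = 3496438.69601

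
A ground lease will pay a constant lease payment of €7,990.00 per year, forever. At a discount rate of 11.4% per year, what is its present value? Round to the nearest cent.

Level perpetuity: PV = C / r = €7,990.00 / 0.114 = €70,087.72

€70087.72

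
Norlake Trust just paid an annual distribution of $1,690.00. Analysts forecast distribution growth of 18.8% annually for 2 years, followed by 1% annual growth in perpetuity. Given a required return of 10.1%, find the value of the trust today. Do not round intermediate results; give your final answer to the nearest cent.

$25629.79

D_1 = 2007.72000
D_2 = 2385.17136
Terminal value at year 2: TV = D_2×(1+g_2)/(r−g_2) = 2409.02307/0.091 = 26472.78103
P_0 = D_1/(1+r)^1 + D_2/(1+r)^2 + TV/(1+r)^2
    = 1823.54223 + 1967.63685 + 21838.60682 = 25629.78591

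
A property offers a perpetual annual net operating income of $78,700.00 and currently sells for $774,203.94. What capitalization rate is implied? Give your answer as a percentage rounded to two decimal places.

10.17%

P = C/r ⇒ r = C/P = $78,700.00/$774,203.94 = 0.101653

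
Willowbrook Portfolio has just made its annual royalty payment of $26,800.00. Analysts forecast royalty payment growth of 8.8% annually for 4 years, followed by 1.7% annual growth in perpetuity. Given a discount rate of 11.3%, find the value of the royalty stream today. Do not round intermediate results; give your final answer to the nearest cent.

$360564.34

D_1 = 29158.40000
D_2 = 31724.33920
D_3 = 34516.08105
D_4 = 37553.49618
Terminal value at year 4: TV = D_4×(1+g_2)/(r−g_2) = 38191.90562/0.096 = 397832.35018
P_0 = D_1/(1+r)^1 + D_2/(1+r)^2 + D_3/(1+r)^3 + D_4/(1+r)^4 + TV/(1+r)^4
    = 26198.02336 + 25609.56821 + 25034.33083 + 24472.01432 + 259250.40172 = 360564.33844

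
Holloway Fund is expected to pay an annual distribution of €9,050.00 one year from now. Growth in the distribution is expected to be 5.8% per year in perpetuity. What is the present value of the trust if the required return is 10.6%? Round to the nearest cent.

€188541.67

Growing perpetuity: P = D₁ / (r − g) = €9,050.0000 / (0.106 − 0.058) = €188,541.67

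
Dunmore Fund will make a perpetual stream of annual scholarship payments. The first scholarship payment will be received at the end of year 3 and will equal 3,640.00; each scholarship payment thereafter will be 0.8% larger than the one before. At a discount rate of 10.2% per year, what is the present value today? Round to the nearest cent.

Value at end of year 2: C₁ / (r − g) = 3,640.00 / (0.102 − 0.008) = 38,723.4043
Discount to today: PV = 38,723.4043 / (1 + 0.102)^2 = 38,723.4043 / 1.214404 = 31,886.76

31886.76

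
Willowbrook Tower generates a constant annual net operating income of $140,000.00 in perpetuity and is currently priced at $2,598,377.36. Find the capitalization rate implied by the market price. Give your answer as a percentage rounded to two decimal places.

5.39%

P = C/r ⇒ r = C/P = $140,000.00/$2,598,377.36 = 0.053880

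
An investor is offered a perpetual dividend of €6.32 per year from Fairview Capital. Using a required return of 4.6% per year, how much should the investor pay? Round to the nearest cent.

€137.39

Level perpetuity: PV = C / r = €6.32 / 0.046 = €137.39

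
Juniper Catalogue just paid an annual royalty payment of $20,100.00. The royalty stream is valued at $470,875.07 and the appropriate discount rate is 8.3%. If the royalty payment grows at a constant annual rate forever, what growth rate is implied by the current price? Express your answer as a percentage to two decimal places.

P = D₀(1+g)/(r−g) ⇒ P(r−g) = D₀(1+g) ⇒ g(P+D₀) = P·r − D₀
g = (P·r − D₀)/(P + D₀) = ($470,875.07×0.083 − $20,100.00) / ($470,875.07 + $20,100.00) = 0.038663

3.87%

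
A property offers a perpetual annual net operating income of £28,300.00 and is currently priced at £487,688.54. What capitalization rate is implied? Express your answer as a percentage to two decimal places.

5.80%

P = C/r ⇒ r = C/P = £28,300.00/£487,688.54 = 0.058029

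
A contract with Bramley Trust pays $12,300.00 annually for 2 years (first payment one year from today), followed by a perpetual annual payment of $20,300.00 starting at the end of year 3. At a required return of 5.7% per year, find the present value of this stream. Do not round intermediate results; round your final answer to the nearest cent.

PV of 2-year annuity: $12,300.00 × [1 − (1+0.057)^−2] / 0.057 = 22645.89183
Perpetuity value at year 2: $20,300.00 / 0.057 = 356140.35088
PV of perpetuity: 356140.35088 / (1+0.057)^2 = 318765.42371
Total PV = 22645.89183 + 318765.42371 = 341411.31554

$341411.32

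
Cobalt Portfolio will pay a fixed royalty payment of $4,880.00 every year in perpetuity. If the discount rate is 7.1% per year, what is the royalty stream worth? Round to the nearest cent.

Level perpetuity: PV = C / r = $4,880.00 / 0.071 = $68,732.39

$68732.39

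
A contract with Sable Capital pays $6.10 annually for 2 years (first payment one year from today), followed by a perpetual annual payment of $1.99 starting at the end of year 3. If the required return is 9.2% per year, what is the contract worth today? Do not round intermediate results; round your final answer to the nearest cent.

$28.84

PV of 2-year annuity: $6.10 × [1 − (1+0.092)^−2] / 0.092 = 10.70154
Perpetuity value at year 2: $1.99 / 0.092 = 21.63043
PV of perpetuity: 21.63043 / (1+0.092)^2 = 18.13928
Total PV = 10.70154 + 18.13928 = 28.84082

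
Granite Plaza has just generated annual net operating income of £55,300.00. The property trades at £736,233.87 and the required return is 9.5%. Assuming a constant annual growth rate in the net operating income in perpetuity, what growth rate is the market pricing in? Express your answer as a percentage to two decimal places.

1.85%

P = D₀(1+g)/(r−g) ⇒ P(r−g) = D₀(1+g) ⇒ g(P+D₀) = P·r − D₀
g = (P·r − D₀)/(P + D₀) = (£736,233.87×0.095 − £55,300.00) / (£736,233.87 + £55,300.00) = 0.018499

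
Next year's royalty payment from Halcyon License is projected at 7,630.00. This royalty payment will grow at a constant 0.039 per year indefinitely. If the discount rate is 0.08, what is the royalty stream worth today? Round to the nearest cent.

186097.56

Growing perpetuity: P = D₁ / (r − g) = 7,630.0000 / (0.08 − 0.039) = 186,097.56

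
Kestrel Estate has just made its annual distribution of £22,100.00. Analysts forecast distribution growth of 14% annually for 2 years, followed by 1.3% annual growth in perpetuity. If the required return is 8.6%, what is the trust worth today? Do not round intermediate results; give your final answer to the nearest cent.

D_1 = 25194.00000
D_2 = 28721.16000
Terminal value at year 2: TV = D_2×(1+g_2)/(r−g_2) = 29094.53508/0.073 = 398555.27507
P_0 = D_1/(1+r)^1 + D_2/(1+r)^2 + TV/(1+r)^2
    = 23198.89503 + 24352.43124 + 337931.68289 = 385483.00916

£385483.01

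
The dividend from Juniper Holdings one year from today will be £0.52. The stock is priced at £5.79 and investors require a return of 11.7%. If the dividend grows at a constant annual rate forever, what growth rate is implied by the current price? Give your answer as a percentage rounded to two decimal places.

P = D₁/(r−g) ⇒ g = r − D₁/P = 0.117 − £0.52/£5.79 = 0.027190

2.72%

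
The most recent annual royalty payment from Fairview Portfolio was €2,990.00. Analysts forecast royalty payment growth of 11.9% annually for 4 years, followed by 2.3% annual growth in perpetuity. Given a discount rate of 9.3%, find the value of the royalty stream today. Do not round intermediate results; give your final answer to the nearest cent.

€60693.60

D_1 = 3345.81000
D_2 = 3743.96139
D_3 = 4189.49280
D_4 = 4688.04244
Terminal value at year 4: TV = D_4×(1+g_2)/(r−g_2) = 4795.86741/0.07 = 68512.39163
P_0 = D_1/(1+r)^1 + D_2/(1+r)^2 + D_3/(1+r)^3 + D_4/(1+r)^4 + TV/(1+r)^4
    = 3061.12534 + 3133.94260 + 3208.49201 + 3284.81478 + 48005.22177 = 60693.59650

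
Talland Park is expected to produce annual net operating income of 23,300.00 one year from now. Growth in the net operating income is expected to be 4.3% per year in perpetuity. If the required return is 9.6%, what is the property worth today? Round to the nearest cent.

439622.64

Growing perpetuity: P = D₁ / (r − g) = 23,300.0000 / (0.096 − 0.043) = 439,622.64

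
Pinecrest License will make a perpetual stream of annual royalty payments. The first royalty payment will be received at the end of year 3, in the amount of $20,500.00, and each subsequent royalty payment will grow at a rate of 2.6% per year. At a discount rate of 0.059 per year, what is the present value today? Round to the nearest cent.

$553921.22

Value at end of year 2: C₁ / (r − g) = $20,500.00 / (0.059 − 0.026) = $621,212.1212
Discount to today: PV = $621,212.1212 / (1 + 0.059)^2 = $621,212.1212 / 1.121481 = $553,921.22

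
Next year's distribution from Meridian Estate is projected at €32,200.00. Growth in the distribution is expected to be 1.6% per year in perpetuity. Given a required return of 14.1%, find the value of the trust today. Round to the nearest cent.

Growing perpetuity: P = D₁ / (r − g) = €32,200.0000 / (0.141 − 0.016) = €257,600.00

€257600.00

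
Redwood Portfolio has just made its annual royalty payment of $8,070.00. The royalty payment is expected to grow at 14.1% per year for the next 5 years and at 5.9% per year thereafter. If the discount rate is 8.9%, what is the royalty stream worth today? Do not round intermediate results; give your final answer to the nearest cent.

$406208.81

D_1 = 9207.87000
D_2 = 10506.17967
D_3 = 11987.55100
D_4 = 13677.79569
D_5 = 15606.36489
Terminal value at year 5: TV = D_5×(1+g_2)/(r−g_2) = 16527.14042/0.03 = 550904.68054
P_0 = D_1/(1+r)^1 + D_2/(1+r)^2 + D_3/(1+r)^3 + D_4/(1+r)^4 + D_5/(1+r)^5 + TV/(1+r)^5
    = 8455.34435 + 8859.08899 + 9282.11252 + 9725.33552 + 10189.72253 + 359697.20520 = 406208.80911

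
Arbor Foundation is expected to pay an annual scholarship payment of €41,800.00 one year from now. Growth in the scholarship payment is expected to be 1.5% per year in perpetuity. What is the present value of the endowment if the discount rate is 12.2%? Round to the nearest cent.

Growing perpetuity: P = D₁ / (r − g) = €41,800.0000 / (0.122 − 0.015) = €390,654.21

€390654.21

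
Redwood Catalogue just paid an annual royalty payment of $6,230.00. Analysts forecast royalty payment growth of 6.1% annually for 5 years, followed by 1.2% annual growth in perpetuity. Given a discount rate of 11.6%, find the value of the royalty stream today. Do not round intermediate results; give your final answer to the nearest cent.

D_1 = 6610.03000
D_2 = 7013.24183
D_3 = 7441.04958
D_4 = 7894.95361
D_5 = 8376.54578
Terminal value at year 5: TV = D_5×(1+g_2)/(r−g_2) = 8477.06433/0.104 = 81510.23390
P_0 = D_1/(1+r)^1 + D_2/(1+r)^2 + D_3/(1+r)^3 + D_4/(1+r)^4 + D_5/(1+r)^5 + TV/(1+r)^5
    = 5922.96595 + 5631.06351 + 5353.54694 + 5089.70726 + 4838.87043 + 47085.93149 = 73922.08556

$73922.09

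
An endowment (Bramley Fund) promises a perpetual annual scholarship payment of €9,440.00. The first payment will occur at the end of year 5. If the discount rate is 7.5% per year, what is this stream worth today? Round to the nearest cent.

Value at end of year 4: C / r = €9,440.00 / 0.075 = €125,866.6667
Discount to today: PV = €125,866.6667 / (1 + 0.075)^4 = €125,866.6667 / 1.335469 = €94,249.03

€94249.03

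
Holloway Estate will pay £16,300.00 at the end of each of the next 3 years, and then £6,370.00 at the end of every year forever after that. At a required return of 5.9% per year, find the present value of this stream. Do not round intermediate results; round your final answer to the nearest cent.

£134558.30

PV of 3-year annuity: £16,300.00 × [1 − (1+0.059)^−3] / 0.059 = 43650.83236
Perpetuity value at year 3: £6,370.00 / 0.059 = 107966.10169
PV of perpetuity: 107966.10169 / (1+0.059)^3 = 90907.46353
Total PV = 43650.83236 + 90907.46353 = 134558.29589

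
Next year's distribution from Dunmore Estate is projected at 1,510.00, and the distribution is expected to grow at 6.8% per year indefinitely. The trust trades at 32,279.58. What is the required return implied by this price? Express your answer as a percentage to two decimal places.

P = D₁/(r − g) ⇒ r = D₁/P + g = 1,510.0000/32,279.58 + 0.068 = 0.046779 + 0.068 = 0.114779

11.48%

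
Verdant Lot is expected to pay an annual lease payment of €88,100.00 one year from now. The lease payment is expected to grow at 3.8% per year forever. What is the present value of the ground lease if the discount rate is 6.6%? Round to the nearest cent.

€3146428.57

Growing perpetuity: P = D₁ / (r − g) = €88,100.0000 / (0.066 − 0.038) = €3,146,428.57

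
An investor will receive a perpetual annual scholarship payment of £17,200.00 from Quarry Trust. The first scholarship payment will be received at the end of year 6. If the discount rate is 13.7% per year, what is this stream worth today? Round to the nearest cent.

Value at end of year 5: C / r = £17,200.00 / 0.137 = £125,547.4453
Discount to today: PV = £125,547.4453 / (1 + 0.137)^5 = £125,547.4453 / 1.900213 = £66,070.19

£66070.19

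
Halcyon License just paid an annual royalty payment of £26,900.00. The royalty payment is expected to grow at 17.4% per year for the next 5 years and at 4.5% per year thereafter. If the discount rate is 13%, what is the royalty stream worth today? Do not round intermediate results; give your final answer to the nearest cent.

£551362.76

D_1 = 31580.60000
D_2 = 37075.62440
D_3 = 43526.78305
D_4 = 51100.44330
D_5 = 59991.92043
Terminal value at year 5: TV = D_5×(1+g_2)/(r−g_2) = 62691.55685/0.085 = 737547.72763
P_0 = D_1/(1+r)^1 + D_2/(1+r)^2 + D_3/(1+r)^3 + D_4/(1+r)^4 + D_5/(1+r)^5 + TV/(1+r)^5
    = 27947.43363 + 29035.65228 + 30166.24405 + 31340.85887 + 32561.21089 + 400311.35744 = 551362.75717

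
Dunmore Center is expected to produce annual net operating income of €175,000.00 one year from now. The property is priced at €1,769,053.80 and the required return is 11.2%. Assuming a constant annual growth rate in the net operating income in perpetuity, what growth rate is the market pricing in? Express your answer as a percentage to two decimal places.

P = D₁/(r−g) ⇒ g = r − D₁/P = 0.112 − €175,000.00/€1,769,053.80 = 0.013077

1.31%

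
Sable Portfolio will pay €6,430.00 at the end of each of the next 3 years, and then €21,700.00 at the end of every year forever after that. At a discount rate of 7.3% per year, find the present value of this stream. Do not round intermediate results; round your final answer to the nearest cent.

PV of 3-year annuity: €6,430.00 × [1 − (1+0.073)^−3] / 0.073 = 16782.28749
Perpetuity value at year 3: €21,700.00 / 0.073 = 297260.27397
PV of perpetuity: 297260.27397 / (1+0.073)^3 = 240623.31621
Total PV = 16782.28749 + 240623.31621 = 257405.60369

€257405.60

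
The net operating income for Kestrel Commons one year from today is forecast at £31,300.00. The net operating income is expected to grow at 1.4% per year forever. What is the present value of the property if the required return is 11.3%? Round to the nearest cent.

£316161.62

Growing perpetuity: P = D₁ / (r − g) = £31,300.0000 / (0.113 − 0.014) = £316,161.62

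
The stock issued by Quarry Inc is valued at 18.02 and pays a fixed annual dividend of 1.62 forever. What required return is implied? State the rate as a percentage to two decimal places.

P = C/r ⇒ r = C/P = 1.62/18.02 = 0.089900

8.99%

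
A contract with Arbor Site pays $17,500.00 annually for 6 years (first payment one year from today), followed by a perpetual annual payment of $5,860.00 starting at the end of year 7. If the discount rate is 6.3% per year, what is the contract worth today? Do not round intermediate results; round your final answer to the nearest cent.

PV of 6-year annuity: $17,500.00 × [1 − (1+0.063)^−6] / 0.063 = 85247.99888
Perpetuity value at year 6: $5,860.00 / 0.063 = 93015.87302
PV of perpetuity: 93015.87302 / (1+0.063)^6 = 64469.97168
Total PV = 85247.99888 + 64469.97168 = 149717.97055

$149717.97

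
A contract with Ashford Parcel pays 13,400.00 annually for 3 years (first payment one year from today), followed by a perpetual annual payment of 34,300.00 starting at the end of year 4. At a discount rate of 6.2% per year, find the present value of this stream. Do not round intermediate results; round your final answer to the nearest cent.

PV of 3-year annuity: 13,400.00 × [1 − (1+0.062)^−3] / 0.062 = 35686.23183
Perpetuity value at year 3: 34,300.00 / 0.062 = 553225.80645
PV of perpetuity: 553225.80645 / (1+0.062)^3 = 461879.70558
Total PV = 35686.23183 + 461879.70558 = 497565.93741

497565.94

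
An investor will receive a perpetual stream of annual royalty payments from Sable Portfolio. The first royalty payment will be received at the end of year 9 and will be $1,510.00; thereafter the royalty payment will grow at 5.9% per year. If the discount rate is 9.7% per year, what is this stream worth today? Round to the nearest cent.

$18946.99

Value at end of year 8: C₁ / (r − g) = $1,510.00 / (0.097 − 0.059) = $39,736.8421
Discount to today: PV = $39,736.8421 / (1 + 0.097)^8 = $39,736.8421 / 2.097264 = $18,946.99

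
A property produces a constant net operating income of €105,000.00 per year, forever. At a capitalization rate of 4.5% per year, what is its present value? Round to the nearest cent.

Level perpetuity: PV = C / r = €105,000.00 / 0.045 = €2,333,333.33

€2333333.33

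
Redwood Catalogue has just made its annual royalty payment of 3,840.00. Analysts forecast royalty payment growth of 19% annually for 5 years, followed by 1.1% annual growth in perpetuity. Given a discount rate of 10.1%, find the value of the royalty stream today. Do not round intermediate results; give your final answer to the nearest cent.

88015.90

D_1 = 4569.60000
D_2 = 5437.82400
D_3 = 6471.01056
D_4 = 7700.50257
D_5 = 9163.59805
Terminal value at year 5: TV = D_5×(1+g_2)/(r−g_2) = 9264.39763/0.09 = 102937.75147
P_0 = D_1/(1+r)^1 + D_2/(1+r)^2 + D_3/(1+r)^3 + D_4/(1+r)^4 + D_5/(1+r)^5 + TV/(1+r)^5
    = 4150.40872 + 4485.90952 + 4848.53072 + 5240.46463 + 5664.08075 + 63626.50712 = 88015.90146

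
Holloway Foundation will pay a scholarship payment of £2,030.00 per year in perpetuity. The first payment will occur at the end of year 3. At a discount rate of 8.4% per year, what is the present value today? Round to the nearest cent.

Value at end of year 2: C / r = £2,030.00 / 0.084 = £24,166.6667
Discount to today: PV = £24,166.6667 / (1 + 0.084)^2 = £24,166.6667 / 1.175056 = £20,566.40

£20566.40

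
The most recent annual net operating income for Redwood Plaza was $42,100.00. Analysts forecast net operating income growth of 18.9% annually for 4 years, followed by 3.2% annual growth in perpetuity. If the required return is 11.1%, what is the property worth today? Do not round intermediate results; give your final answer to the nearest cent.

$921555.56

D_1 = 50056.90000
D_2 = 59517.65410
D_3 = 70766.49072
D_4 = 84141.35747
Terminal value at year 4: TV = D_4×(1+g_2)/(r−g_2) = 86833.88091/0.079 = 1099163.04951
P_0 = D_1/(1+r)^1 + D_2/(1+r)^2 + D_3/(1+r)^3 + D_4/(1+r)^4 + TV/(1+r)^4
    = 45055.71557 + 48218.94313 + 51604.25147 + 55227.23222 + 721449.41326 = 921555.55564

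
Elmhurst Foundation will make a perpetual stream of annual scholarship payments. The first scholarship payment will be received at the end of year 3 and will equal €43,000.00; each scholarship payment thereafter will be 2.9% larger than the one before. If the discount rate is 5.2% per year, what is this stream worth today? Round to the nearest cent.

Value at end of year 2: C₁ / (r − g) = €43,000.00 / (0.052 − 0.029) = €1,869,565.2174
Discount to today: PV = €1,869,565.2174 / (1 + 0.052)^2 = €1,869,565.2174 / 1.106704 = €1,689,309.17

€1689309.17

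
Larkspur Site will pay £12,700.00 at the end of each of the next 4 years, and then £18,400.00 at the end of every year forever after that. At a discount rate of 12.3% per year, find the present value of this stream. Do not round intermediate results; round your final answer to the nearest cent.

£132389.43

PV of 4-year annuity: £12,700.00 × [1 − (1+0.123)^−4] / 0.123 = 38331.87208
Perpetuity value at year 4: £18,400.00 / 0.123 = 149593.49593
PV of perpetuity: 149593.49593 / (1+0.123)^4 = 94057.55529
Total PV = 38331.87208 + 94057.55529 = 132389.42737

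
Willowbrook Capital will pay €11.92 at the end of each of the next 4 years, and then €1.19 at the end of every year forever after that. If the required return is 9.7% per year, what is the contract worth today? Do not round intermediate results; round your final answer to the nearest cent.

€46.50

PV of 4-year annuity: €11.92 × [1 − (1+0.097)^−4] / 0.097 = 38.03149
Perpetuity value at year 4: €1.19 / 0.097 = 12.26804
PV of perpetuity: 12.26804 / (1+0.097)^4 = 8.47127
Total PV = 38.03149 + 8.47127 = 46.50276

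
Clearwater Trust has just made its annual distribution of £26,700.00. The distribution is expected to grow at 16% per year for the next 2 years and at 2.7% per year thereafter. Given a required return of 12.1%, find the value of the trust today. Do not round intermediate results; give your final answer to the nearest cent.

£368581.32

D_1 = 30972.00000
D_2 = 35927.52000
Terminal value at year 2: TV = D_2×(1+g_2)/(r−g_2) = 36897.56304/0.094 = 392527.26638
P_0 = D_1/(1+r)^1 + D_2/(1+r)^2 + TV/(1+r)^2
    = 27628.90277 + 28590.12240 + 312362.29471 = 368581.31987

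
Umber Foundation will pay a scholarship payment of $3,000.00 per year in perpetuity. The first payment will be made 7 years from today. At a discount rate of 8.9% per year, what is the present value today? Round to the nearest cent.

$20209.89

Value at end of year 6: C / r = $3,000.00 / 0.089 = $33,707.8652
Discount to today: PV = $33,707.8652 / (1 + 0.089)^6 = $33,707.8652 / 1.667890 = $20,209.89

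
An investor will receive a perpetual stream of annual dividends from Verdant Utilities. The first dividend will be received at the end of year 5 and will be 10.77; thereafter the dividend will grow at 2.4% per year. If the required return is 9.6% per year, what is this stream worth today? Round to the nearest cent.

103.67

Value at end of year 4: C₁ / (r − g) = 10.77 / (0.096 − 0.024) = 149.5833
Discount to today: PV = 149.5833 / (1 + 0.096)^4 = 149.5833 / 1.442920 = 103.67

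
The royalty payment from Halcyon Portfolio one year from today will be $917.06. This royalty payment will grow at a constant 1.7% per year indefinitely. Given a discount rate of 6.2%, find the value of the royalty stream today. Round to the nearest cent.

Growing perpetuity: P = D₁ / (r − g) = $917.0600 / (0.062 − 0.017) = $20,379.11

$20379.11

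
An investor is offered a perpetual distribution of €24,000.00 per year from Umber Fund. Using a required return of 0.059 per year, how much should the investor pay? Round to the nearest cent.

€406779.66

Level perpetuity: PV = C / r = €24,000.00 / 0.059 = €406,779.66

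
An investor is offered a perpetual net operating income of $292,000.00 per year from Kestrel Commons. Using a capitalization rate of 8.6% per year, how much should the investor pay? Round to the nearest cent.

$3395348.84

Level perpetuity: PV = C / r = $292,000.00 / 0.086 = $3,395,348.84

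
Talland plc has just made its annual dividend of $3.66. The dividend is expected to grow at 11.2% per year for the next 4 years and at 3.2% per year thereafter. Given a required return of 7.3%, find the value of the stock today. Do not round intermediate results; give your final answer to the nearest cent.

$122.29

D_1 = 4.06992
D_2 = 4.52575
D_3 = 5.03264
D_4 = 5.59629
Terminal value at year 4: TV = D_4×(1+g_2)/(r−g_2) = 5.77537/0.041 = 140.86272
P_0 = D_1/(1+r)^1 + D_2/(1+r)^2 + D_3/(1+r)^3 + D_4/(1+r)^4 + TV/(1+r)^4
    = 3.79303 + 3.93089 + 4.07377 + 4.22184 + 106.26670 = 122.28622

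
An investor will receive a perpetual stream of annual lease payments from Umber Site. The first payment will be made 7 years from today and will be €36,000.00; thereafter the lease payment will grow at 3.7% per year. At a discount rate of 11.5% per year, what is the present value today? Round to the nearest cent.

Value at end of year 6: C₁ / (r − g) = €36,000.00 / (0.115 − 0.037) = €461,538.4615
Discount to today: PV = €461,538.4615 / (1 + 0.115)^6 = €461,538.4615 / 1.921539 = €240,192.09

€240192.09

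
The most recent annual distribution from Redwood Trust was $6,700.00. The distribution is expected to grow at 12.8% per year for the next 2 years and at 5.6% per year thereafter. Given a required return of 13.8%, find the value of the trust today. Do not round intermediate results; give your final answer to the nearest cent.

$97997.09

D_1 = 7557.60000
D_2 = 8524.97280
Terminal value at year 2: TV = D_2×(1+g_2)/(r−g_2) = 9002.37128/0.082 = 109785.01557
P_0 = D_1/(1+r)^1 + D_2/(1+r)^2 + TV/(1+r)^2
    = 6641.12478 + 6582.76692 + 84773.19348 = 97997.08517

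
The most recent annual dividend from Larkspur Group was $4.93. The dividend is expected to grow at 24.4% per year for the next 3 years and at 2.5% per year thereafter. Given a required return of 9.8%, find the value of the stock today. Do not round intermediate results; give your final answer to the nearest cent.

$119.75

D_1 = 6.13292
D_2 = 7.62935
D_3 = 9.49091
Terminal value at year 3: TV = D_3×(1+g_2)/(r−g_2) = 9.72819/0.073 = 133.26284
P_0 = D_1/(1+r)^1 + D_2/(1+r)^2 + D_3/(1+r)^3 + TV/(1+r)^3
    = 5.58554 + 6.32824 + 7.16970 + 100.67046 = 119.75394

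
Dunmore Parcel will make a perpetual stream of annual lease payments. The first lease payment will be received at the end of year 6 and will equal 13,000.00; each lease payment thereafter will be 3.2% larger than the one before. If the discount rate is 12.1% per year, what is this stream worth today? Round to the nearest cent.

82513.55

Value at end of year 5: C₁ / (r − g) = 13,000.00 / (0.121 − 0.032) = 146,067.4157
Discount to today: PV = 146,067.4157 / (1 + 0.121)^5 = 146,067.4157 / 1.770223 = 82,513.55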